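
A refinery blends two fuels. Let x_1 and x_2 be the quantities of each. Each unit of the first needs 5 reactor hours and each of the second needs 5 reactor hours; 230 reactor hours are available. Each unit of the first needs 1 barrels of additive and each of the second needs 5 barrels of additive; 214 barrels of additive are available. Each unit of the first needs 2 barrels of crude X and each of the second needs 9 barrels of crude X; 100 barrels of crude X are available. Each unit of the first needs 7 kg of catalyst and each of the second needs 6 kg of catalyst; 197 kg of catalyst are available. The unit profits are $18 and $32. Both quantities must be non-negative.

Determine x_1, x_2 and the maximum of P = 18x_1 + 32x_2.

Corner points and P = 18x_1 + 32x_2:
  (0, 0) → P = 0
  (0, 100/9) → P = 3200/9
  (197/7, 0) → P = 3546/7
  (23, 6) → P = 606

At the optimal vertex, 2x_1 + 9x_2 = 100 and 7x_1 + 6x_2 = 197.
Solving simultaneously gives x_1 = 23, x_2 = 6.

x_1 = 23, x_2 = 6, maximum P = 606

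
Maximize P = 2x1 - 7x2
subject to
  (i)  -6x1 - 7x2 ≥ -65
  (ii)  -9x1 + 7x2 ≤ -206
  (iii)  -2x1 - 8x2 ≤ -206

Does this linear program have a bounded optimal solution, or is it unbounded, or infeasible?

The boundaries -6x1 - 7x2 = -65 and -9x1 + 7x2 = -206 meet at (271/15, -31/5), but that point violates -2x1 - 8x2 ≤ -206. Every candidate vertex is excluded by some other constraint, so the feasible region is empty.

infeasible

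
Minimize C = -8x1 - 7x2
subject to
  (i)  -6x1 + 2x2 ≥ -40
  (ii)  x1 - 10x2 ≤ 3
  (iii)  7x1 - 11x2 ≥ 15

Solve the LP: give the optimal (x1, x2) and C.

x1 = 205/26, x2 = 95/26, minimum C = -2305/26

Extreme points and C = -8x1 - 7x2:
  (197/29, 11/29) → C = -57
  (205/26, 95/26) → C = -2305/26
  (117/59, -6/59) → C = -894/59

At the optimal vertex, -6x1 + 2x2 = -40 and 7x1 - 11x2 = 15.
Solving simultaneously gives x1 = 205/26, x2 = 95/26.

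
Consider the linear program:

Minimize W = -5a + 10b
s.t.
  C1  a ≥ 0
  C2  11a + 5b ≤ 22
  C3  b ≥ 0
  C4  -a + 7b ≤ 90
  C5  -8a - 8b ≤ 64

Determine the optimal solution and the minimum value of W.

At the optimal vertex, 11a + 5b = 22 and b = 0.
Solving simultaneously gives a = 2, b = 0.

a = 2, b = 0, minimum W = -10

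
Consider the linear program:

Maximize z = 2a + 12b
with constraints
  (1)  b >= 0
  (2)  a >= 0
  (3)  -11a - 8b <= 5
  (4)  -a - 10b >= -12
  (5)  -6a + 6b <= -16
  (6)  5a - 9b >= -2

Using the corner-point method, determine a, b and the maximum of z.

a = 12, b = 0, maximum z = 24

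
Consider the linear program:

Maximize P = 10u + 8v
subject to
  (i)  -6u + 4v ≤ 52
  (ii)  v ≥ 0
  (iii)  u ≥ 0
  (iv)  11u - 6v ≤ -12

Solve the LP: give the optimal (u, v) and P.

u = 33, v = 125/2, maximum P = 830

Vertices and P = 10u + 8v:
  (0, 13) → P = 104
  (33, 125/2) → P = 830
  (0, 2) → P = 16

The binding constraints are -6u + 4v = 52 and 11u - 6v = -12.
Solving simultaneously gives u = 33, v = 125/2.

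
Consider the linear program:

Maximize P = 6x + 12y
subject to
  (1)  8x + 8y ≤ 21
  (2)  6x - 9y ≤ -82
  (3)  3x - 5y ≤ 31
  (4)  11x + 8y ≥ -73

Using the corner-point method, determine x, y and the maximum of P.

x = -94/3, y = 815/24, maximum P = 439/2

Vertices and P = 6x + 12y:
  (-467/120, 391/60) → P = 1097/20
  (-94/3, 815/24) → P = 439/2
  (-1313/147, 464/147) → P = -110/7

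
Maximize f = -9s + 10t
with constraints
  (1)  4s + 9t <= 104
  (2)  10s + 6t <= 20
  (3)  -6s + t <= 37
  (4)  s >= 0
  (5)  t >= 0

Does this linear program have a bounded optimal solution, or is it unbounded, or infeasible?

bounded optimum

Feasible corners and f = -9s + 10t:
  (0, 10/3) → f = 100/3
  (2, 0) → f = -18
  (0, 0) → f = 0
The feasible region has finitely many vertices and no improving ray; the maximum is 100/3 at (0, 10/3).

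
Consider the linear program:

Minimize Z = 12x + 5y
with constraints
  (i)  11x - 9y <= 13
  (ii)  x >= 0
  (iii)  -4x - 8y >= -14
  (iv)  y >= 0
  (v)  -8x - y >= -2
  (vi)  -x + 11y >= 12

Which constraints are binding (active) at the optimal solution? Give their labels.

Vertices and Z = 12x + 5y:
  (0, 7/4) → Z = 35/4
  (0, 12/11) → Z = 60/11
  (1/30, 26/15) → Z = 136/15
  (10/89, 98/89) → Z = 610/89

The minimum is at (0, 12/11). Substituting into each constraint, equality holds for (ii) and (vi); the remaining constraints have slack.

(ii) and (vi)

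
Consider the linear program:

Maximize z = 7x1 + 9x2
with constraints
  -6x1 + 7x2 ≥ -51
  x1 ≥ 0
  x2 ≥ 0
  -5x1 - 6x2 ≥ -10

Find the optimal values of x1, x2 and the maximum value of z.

x1 = 0, x2 = 5/3, maximum z = 15

Feasible corners and z = 7x1 + 9x2:
  (0, 0) → z = 0
  (0, 5/3) → z = 15
  (2, 0) → z = 14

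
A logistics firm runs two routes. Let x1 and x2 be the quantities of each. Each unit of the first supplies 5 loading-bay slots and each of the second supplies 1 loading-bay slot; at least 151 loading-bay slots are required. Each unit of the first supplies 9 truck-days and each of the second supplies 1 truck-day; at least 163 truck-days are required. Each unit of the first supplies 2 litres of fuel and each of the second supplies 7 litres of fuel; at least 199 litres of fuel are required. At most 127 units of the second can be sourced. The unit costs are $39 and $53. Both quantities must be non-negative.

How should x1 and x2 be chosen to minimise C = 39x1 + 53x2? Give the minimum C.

Feasible corners and C = 39x1 + 53x2:
  (199/2, 0) → C = 7761/2
  (26, 21) → C = 2127
  (24/5, 127) → C = 34591/5
The feasible region is unbounded (it extends along (1, 0)), but C strictly increases along every unbounded feasible direction, so there is no improving ray and the minimum is attained at a vertex.

The optimum lies where 5x1 + x2 = 151 and 2x1 + 7x2 = 199.
Solving simultaneously gives x1 = 26, x2 = 21.

x1 = 26, x2 = 21, minimum C = 2127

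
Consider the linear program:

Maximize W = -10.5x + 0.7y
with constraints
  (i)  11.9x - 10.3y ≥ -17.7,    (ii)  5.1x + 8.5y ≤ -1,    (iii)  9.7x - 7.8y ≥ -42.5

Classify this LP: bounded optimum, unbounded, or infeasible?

From the feasible point (-16075/15368, 461/904), moving in the direction (-7.8, -9.7) keeps every constraint satisfied while W increases without bound.

unbounded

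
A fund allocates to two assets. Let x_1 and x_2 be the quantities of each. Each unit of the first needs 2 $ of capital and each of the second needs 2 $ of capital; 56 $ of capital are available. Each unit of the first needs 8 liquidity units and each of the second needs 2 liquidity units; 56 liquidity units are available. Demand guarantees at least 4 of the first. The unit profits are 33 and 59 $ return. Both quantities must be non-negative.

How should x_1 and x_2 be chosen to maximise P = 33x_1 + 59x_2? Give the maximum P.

x_1 = 4, x_2 = 12, maximum P = 840

Vertices and P = 33x_1 + 59x_2:
  (7, 0) → P = 231
  (4, 0) → P = 132
  (4, 12) → P = 840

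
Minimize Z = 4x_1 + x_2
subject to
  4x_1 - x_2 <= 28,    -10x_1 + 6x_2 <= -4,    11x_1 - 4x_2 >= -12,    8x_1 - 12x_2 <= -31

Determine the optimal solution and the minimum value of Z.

Vertices and Z = 4x_1 + x_2:
  (82/7, 132/7) → Z = 460/7
  (367/40, 87/10) → Z = 227/5
  (13/4, 19/4) → Z = 71/4

x_1 = 13/4, x_2 = 19/4, minimum Z = 71/4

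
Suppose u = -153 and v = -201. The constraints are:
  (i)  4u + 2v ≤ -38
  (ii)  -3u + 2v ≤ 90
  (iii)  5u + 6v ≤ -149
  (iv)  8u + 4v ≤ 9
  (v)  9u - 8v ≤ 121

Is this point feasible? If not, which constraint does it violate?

Constraint (v): 9u - 8v = 231, which is not ≤ 121. All other constraints are satisfied.

not feasible — violates (v)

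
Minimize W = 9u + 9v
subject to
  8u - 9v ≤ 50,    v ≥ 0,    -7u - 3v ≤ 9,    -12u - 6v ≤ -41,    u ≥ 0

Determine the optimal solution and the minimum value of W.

Corner points and W = 9u + 9v:
  (25/4, 0) → W = 225/4
  (41/12, 0) → W = 123/4
  (0, 41/6) → W = 123/2
The feasible region is unbounded (it extends along (0, 1), (9, 8)), but W strictly increases along every unbounded feasible direction, so there is no improving ray and the minimum is attained at a vertex.

u = 41/12, v = 0, minimum W = 123/4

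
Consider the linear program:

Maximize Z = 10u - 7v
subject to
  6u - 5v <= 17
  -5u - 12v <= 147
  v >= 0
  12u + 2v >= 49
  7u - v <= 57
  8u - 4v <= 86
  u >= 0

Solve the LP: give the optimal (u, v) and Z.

u = 268/29, v = 223/29, maximum Z = 1119/29

The feasible region is unbounded (it extends along (0, 1), (1, 7)), but Z strictly decreases along every unbounded feasible direction, so there is no improving ray and the maximum is attained at a vertex.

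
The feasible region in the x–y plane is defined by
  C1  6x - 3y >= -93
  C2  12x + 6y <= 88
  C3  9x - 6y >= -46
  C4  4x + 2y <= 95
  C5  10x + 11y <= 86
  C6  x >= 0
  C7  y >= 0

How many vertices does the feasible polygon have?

The feasible vertices (each the meet of two boundaries and inside every other half-plane) are:
  (113/18, 19/9)
  (22/3, 0)
  (10/159, 1234/159)
  (0, 23/3)
  (0, 0)

5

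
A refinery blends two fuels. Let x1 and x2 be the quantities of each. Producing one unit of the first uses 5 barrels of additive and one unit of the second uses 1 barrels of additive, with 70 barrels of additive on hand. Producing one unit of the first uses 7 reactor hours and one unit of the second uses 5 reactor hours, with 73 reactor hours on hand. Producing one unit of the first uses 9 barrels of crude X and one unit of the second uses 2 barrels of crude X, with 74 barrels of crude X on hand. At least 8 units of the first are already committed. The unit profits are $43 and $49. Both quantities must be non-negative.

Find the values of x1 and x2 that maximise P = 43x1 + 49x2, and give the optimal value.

x1 = 8, x2 = 1, maximum P = 393

Extreme points and P = 43x1 + 49x2:
  (74/9, 0) → P = 3182/9
  (8, 0) → P = 344
  (8, 1) → P = 393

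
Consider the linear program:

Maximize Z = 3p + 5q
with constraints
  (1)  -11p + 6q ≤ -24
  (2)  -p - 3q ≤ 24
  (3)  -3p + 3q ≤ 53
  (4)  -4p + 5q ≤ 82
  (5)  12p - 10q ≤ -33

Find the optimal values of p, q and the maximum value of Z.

Extreme points and Z = 3p + 5q:
  (612/31, 998/31) → Z = 6826/31
  (219/19, 651/38) → Z = 4569/38
  (131/4, 213/5) → Z = 1245/4

p = 131/4, q = 213/5, maximum Z = 1245/4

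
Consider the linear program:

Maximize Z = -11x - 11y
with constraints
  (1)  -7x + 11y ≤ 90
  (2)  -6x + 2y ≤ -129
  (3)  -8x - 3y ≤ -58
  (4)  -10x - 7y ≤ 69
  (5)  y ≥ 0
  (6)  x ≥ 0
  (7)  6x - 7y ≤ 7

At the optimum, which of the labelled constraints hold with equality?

Corner points and Z = -11x - 11y:
  (123/4, 111/4) → Z = -1287/2
  (707/17, 589/17) → Z = -14256/17
  (889/30, 122/5) → Z = -17831/30

The maximum is at (889/30, 122/5). Substituting into each constraint, equality holds for (2) and (7); the remaining constraints have slack.

(2) and (7)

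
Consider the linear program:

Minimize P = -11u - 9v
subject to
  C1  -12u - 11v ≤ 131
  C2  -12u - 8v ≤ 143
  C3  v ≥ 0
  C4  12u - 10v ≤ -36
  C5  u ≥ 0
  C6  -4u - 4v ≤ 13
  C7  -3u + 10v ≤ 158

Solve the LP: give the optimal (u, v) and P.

Extreme points and P = -11u - 9v:
  (0, 18/5) → P = -162/5
  (122/9, 298/15) → P = -14756/45
  (0, 79/5) → P = -711/5

At the optimal vertex, 12u - 10v = -36 and -3u + 10v = 158.
Solving simultaneously gives u = 122/9, v = 298/15.

u = 122/9, v = 298/15, minimum P = -14756/45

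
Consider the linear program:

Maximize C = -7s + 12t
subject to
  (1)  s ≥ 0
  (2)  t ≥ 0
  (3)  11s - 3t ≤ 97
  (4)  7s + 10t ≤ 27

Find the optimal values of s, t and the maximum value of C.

Vertices and C = -7s + 12t:
  (0, 0) → C = 0
  (0, 27/10) → C = 162/5
  (27/7, 0) → C = -27

At the optimal vertex, s = 0 and 7s + 10t = 27.
Solving simultaneously gives s = 0, t = 27/10.

s = 0, t = 27/10, maximum C = 162/5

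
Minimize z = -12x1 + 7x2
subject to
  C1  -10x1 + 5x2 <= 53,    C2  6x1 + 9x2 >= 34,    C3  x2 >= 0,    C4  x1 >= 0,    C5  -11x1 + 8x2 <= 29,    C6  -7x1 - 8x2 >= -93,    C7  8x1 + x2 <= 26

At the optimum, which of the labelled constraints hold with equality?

Feasible corners and z = -12x1 + 7x2:
  (11/147, 548/147) → z = 3704/147
  (100/33, 58/33) → z = -794/33
  (179/75, 518/75) → z = 1478/75

The minimum is at (100/33, 58/33). Substituting into each constraint, equality holds for C2 and C7; the remaining constraints have slack.

C2 and C7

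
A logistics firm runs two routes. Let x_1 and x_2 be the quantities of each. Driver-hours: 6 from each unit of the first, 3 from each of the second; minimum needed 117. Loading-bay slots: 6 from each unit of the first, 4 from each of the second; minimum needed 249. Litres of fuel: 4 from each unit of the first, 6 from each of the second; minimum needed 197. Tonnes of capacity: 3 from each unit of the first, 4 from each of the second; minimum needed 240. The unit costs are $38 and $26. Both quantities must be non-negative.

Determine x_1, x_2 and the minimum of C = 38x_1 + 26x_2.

x_1 = 3, x_2 = 231/4, minimum C = 3231/2

Vertices and C = 38x_1 + 26x_2:
  (0, 249/4) → C = 3237/2
  (80, 0) → C = 3040
  (3, 231/4) → C = 3231/2
The feasible region is unbounded (it extends along (0, 1), (1, 0)), but C strictly increases along every unbounded feasible direction, so there is no improving ray and the minimum is attained at a vertex.

The binding constraints are 6x_1 + 4x_2 = 249 and 3x_1 + 4x_2 = 240.
Solving simultaneously gives x_1 = 3, x_2 = 231/4.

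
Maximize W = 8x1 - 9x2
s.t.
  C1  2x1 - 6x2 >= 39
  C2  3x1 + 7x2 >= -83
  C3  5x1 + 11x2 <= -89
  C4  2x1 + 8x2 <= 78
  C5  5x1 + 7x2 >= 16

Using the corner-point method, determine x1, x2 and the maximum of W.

x1 = 145, x2 = -74, maximum W = 1826

Extreme points and W = 8x1 - 9x2:
  (145, -74) → W = 1826
  (99/2, -463/14) → W = 9711/14
  (799/20, -105/4) → W = 11117/20

The binding constraints are 3x1 + 7x2 = -83 and 5x1 + 11x2 = -89.
Solving simultaneously gives x1 = 145, x2 = -74.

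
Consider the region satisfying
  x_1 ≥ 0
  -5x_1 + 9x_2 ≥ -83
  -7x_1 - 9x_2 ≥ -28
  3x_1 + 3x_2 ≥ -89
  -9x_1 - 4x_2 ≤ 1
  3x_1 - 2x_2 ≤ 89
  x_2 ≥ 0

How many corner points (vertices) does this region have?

3

Of the 21 pairwise boundary intersections, those satisfying every inequality are:
  (0, 28/9)
  (0, 0)
  (4, 0)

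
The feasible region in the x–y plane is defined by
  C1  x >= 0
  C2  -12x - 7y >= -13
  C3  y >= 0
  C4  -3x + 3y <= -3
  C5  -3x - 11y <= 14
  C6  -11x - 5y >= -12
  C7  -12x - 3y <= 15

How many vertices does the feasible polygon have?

Of the 21 pairwise boundary intersections, those satisfying every inequality are:
  (13/12, 0)
  (20/19, 1/19)
  (1, 0)

3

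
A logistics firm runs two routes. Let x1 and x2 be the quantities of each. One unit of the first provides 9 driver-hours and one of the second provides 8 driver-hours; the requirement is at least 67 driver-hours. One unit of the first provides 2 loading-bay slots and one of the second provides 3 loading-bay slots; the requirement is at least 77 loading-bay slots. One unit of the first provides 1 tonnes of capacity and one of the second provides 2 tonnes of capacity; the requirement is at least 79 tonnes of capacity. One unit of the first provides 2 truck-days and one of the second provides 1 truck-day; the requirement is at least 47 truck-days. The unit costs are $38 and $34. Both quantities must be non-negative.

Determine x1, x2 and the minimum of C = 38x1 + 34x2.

Corner points and C = 38x1 + 34x2:
  (0, 47) → C = 1598
  (79, 0) → C = 3002
  (5, 37) → C = 1448
The feasible region is unbounded (it extends along (0, 1), (1, 0)), but C strictly increases along every unbounded feasible direction, so there is no improving ray and the minimum is attained at a vertex.

The binding constraints are x1 + 2x2 = 79 and 2x1 + x2 = 47.
Solving simultaneously gives x1 = 5, x2 = 37.

x1 = 5, x2 = 37, minimum C = 1448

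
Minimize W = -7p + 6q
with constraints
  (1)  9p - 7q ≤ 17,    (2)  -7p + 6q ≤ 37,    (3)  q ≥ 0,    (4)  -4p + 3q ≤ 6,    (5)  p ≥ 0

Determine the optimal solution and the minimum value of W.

p = 17/9, q = 0, minimum W = -119/9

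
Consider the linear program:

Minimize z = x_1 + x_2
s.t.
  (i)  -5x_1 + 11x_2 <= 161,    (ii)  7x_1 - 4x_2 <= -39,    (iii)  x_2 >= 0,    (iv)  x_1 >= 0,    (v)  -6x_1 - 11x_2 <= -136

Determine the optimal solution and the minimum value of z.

x_1 = 0, x_2 = 136/11, minimum z = 136/11

The binding constraints are x_1 = 0 and -6x_1 - 11x_2 = -136.
Solving simultaneously gives x_1 = 0, x_2 = 136/11.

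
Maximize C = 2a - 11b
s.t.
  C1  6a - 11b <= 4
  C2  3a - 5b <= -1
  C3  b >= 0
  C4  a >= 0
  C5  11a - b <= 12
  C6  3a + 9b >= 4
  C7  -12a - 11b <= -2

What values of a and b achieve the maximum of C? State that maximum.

a = 11/42, b = 5/14, maximum C = -143/42

Corner points and C = 2a - 11b:
  (61/52, 47/52) → C = -395/52
  (11/42, 5/14) → C = -143/42
  (0, 4/9) → C = -44/9
The feasible region is unbounded (it extends along (0, 1), (1, 11)), but C strictly decreases along every unbounded feasible direction, so there is no improving ray and the maximum is attained at a vertex.

At the optimal vertex, 3a - 5b = -1 and 3a + 9b = 4.
Solving simultaneously gives a = 11/42, b = 5/14.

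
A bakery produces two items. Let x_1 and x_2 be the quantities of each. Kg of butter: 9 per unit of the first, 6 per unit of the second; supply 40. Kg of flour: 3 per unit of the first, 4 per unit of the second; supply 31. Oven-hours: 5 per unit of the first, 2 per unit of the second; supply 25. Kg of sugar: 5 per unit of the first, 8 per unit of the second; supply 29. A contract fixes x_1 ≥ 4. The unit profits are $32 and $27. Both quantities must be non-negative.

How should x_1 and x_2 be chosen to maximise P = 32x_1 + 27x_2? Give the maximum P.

x_1 = 4, x_2 = 2/3, maximum P = 146

Feasible corners and P = 32x_1 + 27x_2:
  (40/9, 0) → P = 1280/9
  (4, 0) → P = 128
  (4, 2/3) → P = 146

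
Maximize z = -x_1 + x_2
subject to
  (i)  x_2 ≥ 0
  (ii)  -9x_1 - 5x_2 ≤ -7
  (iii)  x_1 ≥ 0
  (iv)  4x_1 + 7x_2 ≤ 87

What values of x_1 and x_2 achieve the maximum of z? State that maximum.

Feasible corners and z = -x_1 + x_2:
  (7/9, 0) → z = -7/9
  (87/4, 0) → z = -87/4
  (0, 7/5) → z = 7/5
  (0, 87/7) → z = 87/7

At the optimal vertex, x_1 = 0 and 4x_1 + 7x_2 = 87.
Solving simultaneously gives x_1 = 0, x_2 = 87/7.

x_1 = 0, x_2 = 87/7, maximum z = 87/7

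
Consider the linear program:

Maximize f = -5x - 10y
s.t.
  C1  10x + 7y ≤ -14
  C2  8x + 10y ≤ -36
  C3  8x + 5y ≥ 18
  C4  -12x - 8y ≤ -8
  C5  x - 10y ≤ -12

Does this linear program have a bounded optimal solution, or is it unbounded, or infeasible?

infeasible

The boundaries 10x + 7y = -14 and -12x - 8y = -8 meet at (42, -62), but that point violates x - 10y ≤ -12. Every candidate vertex is excluded by some other constraint, so the feasible region is empty.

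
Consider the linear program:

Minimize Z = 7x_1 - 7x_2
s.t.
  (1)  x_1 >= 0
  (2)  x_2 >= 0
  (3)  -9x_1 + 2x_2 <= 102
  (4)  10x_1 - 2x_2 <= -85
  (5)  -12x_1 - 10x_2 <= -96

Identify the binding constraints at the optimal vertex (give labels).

(3) and (4)

Corner points and Z = 7x_1 - 7x_2:
  (0, 51) → Z = -357
  (0, 85/2) → Z = -595/2
  (17, 255/2) → Z = -1547/2

The minimum is at (17, 255/2). Substituting into each constraint, equality holds for (3) and (4); the remaining constraints have slack.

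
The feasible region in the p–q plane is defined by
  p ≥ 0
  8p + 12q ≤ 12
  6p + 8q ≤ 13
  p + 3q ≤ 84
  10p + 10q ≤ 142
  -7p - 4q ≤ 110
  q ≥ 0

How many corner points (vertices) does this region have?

3

Intersecting each pair of boundary lines and keeping only the points that satisfy every inequality leaves:
  (0, 1)
  (0, 0)
  (3/2, 0)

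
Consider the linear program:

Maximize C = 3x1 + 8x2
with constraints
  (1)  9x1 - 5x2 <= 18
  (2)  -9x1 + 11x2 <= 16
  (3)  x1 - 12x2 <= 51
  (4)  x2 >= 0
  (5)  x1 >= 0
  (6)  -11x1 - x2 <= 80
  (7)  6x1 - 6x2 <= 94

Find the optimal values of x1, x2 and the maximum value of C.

Extreme points and C = 3x1 + 8x2:
  (139/27, 17/3) → C = 547/9
  (2, 0) → C = 6
  (0, 16/11) → C = 128/11
  (0, 0) → C = 0

x1 = 139/27, x2 = 17/3, maximum C = 547/9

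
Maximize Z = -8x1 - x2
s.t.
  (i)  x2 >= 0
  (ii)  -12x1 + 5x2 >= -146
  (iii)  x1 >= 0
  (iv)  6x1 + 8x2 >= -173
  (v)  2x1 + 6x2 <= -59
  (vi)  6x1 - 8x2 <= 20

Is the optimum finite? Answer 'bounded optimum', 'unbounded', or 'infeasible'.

The boundaries x2 = 0 and x1 = 0 meet at (0, 0), but that point violates 2x1 + 6x2 ≤ -59. Every candidate vertex is excluded by some other constraint, so the feasible region is empty.

infeasible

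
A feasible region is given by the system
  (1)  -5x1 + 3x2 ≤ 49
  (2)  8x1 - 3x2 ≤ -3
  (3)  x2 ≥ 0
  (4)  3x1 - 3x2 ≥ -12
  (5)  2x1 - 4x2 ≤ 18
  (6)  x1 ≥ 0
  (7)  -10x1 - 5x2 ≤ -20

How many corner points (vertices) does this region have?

Pairwise boundary intersections that survive every other constraint:
  (9/5, 29/5)
  (9/14, 19/7)
  (0, 4)

3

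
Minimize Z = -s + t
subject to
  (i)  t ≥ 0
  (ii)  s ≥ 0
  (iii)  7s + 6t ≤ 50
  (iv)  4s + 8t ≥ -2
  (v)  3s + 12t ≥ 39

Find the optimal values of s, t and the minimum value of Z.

s = 61/11, t = 41/22, minimum Z = -81/22

Vertices and Z = -s + t:
  (0, 25/3) → Z = 25/3
  (0, 13/4) → Z = 13/4
  (61/11, 41/22) → Z = -81/22

At the optimal vertex, 7s + 6t = 50 and 3s + 12t = 39.
Solving simultaneously gives s = 61/11, t = 41/22.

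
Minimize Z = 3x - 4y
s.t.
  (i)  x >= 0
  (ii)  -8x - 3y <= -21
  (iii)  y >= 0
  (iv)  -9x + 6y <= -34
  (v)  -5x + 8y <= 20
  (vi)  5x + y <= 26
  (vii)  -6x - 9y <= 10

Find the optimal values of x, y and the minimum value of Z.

Vertices and Z = 3x - 4y:
  (34/9, 0) → Z = 34/3
  (26/5, 0) → Z = 78/5
  (190/39, 64/39) → Z = 314/39

The optimum lies where -9x + 6y = -34 and 5x + y = 26.
Solving simultaneously gives x = 190/39, y = 64/39.

x = 190/39, y = 64/39, minimum Z = 314/39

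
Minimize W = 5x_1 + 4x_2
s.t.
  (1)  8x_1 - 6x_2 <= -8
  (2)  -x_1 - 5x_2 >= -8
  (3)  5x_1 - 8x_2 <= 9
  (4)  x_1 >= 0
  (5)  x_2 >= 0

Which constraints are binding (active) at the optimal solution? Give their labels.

Extreme points and W = 5x_1 + 4x_2:
  (4/23, 36/23) → W = 164/23
  (0, 4/3) → W = 16/3
  (0, 8/5) → W = 32/5

The minimum is at (0, 4/3). Substituting into each constraint, equality holds for (1) and (4); the remaining constraints have slack.

(1) and (4)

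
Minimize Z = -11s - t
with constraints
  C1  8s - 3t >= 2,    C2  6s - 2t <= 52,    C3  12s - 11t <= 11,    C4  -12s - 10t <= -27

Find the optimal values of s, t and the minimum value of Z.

s = 76, t = 202, minimum Z = -1038

Vertices and Z = -11s - t:
  (76, 202) → Z = -1038
  (101/116, 48/29) → Z = -1303/116
  (275/21, 93/7) → Z = -472/3
  (407/252, 16/21) → Z = -667/36

The binding constraints are 8s - 3t = 2 and 6s - 2t = 52.
Solving simultaneously gives s = 76, t = 202.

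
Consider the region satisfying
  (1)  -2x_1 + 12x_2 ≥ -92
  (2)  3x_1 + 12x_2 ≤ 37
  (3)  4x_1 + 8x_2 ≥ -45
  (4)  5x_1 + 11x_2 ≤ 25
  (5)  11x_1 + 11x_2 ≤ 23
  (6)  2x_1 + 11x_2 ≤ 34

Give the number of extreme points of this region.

Pairwise boundary intersections that survive every other constraint:
  (49/16, -229/32)
  (92/11, -69/11)
  (-767/28, 113/14)
  (-1/3, 80/33)
  (-3, 40/11)

5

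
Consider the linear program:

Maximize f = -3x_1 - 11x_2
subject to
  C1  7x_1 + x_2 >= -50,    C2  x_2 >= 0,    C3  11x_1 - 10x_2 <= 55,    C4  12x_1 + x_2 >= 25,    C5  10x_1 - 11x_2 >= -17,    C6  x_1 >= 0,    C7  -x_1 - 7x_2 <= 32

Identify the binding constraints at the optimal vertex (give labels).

Extreme points and f = -3x_1 - 11x_2:
  (5, 0) → f = -15
  (25/12, 0) → f = -25/4
  (775/21, 737/21) → f = -10432/21
  (129/71, 227/71) → f = -2884/71

The maximum is at (25/12, 0). Substituting into each constraint, equality holds for C2 and C4; the remaining constraints have slack.

C2 and C4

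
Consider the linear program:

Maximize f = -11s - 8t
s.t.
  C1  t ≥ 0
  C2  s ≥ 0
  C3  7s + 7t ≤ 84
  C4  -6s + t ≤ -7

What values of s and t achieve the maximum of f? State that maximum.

s = 7/6, t = 0, maximum f = -77/6

Corner points and f = -11s - 8t:
  (12, 0) → f = -132
  (7/6, 0) → f = -77/6
  (19/7, 65/7) → f = -729/7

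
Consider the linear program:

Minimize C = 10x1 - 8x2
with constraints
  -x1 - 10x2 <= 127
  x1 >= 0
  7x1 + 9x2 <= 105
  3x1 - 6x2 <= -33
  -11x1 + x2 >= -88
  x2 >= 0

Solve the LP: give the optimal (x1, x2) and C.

x1 = 0, x2 = 35/3, minimum C = -280/3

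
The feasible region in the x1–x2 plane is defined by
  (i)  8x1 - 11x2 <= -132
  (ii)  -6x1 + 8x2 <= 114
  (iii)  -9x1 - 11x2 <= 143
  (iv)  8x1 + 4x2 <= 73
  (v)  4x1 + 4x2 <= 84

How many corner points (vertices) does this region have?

4

Pairwise boundary intersections that survive every other constraint:
  (-275/17, 4/17)
  (55/24, 41/3)
  (-1199/69, 28/23)
  (16/11, 675/44)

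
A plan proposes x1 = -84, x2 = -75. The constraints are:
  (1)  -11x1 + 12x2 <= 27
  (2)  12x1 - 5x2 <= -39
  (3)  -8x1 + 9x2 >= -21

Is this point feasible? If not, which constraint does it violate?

(1): 24 ≤ 27 ✓
(2): -633 ≤ -39 ✓
(3): -3 ≥ -21 ✓

feasible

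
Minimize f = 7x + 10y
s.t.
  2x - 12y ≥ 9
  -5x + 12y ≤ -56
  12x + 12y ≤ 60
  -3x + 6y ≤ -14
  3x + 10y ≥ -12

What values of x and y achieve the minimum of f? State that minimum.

x = 208/43, y = -114/43, minimum f = 316/43

Extreme points and f = 7x + 10y:
  (116/17, -31/17) → f = 502/17
  (208/43, -114/43) → f = 316/43
  (62/7, -27/7) → f = 164/7

The optimum lies where -5x + 12y = -56 and 3x + 10y = -12.
Solving simultaneously gives x = 208/43, y = -114/43.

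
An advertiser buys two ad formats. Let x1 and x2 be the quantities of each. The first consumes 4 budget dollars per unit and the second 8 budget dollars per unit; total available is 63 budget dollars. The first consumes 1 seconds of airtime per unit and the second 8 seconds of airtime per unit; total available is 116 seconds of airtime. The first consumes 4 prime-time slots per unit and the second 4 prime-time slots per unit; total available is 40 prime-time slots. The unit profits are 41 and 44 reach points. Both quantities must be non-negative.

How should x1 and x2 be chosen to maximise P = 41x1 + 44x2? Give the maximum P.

x1 = 17/4, x2 = 23/4, maximum P = 1709/4

Vertices and P = 41x1 + 44x2:
  (0, 0) → P = 0
  (0, 63/8) → P = 693/2
  (10, 0) → P = 410
  (17/4, 23/4) → P = 1709/4

At the optimal vertex, 4x1 + 8x2 = 63 and 4x1 + 4x2 = 40.
Solving simultaneously gives x1 = 17/4, x2 = 23/4.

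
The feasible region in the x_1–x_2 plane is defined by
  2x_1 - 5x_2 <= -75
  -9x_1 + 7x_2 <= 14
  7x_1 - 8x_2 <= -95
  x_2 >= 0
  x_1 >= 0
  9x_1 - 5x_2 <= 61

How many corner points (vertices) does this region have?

Pairwise boundary intersections that survive every other constraint:
  (553/23, 757/23)
  (497/18, 75/2)
  (963/37, 1282/37)

3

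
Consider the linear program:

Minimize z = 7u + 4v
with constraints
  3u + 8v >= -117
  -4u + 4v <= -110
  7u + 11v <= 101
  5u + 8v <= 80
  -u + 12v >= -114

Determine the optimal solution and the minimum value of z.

Feasible corners and z = 7u + 4v:
  (269/12, -61/12) → z = 1639/12
  (216/11, -173/22) → z = 106
  (2466/95, -697/95) → z = 14474/95

u = 216/11, v = -173/22, minimum z = 106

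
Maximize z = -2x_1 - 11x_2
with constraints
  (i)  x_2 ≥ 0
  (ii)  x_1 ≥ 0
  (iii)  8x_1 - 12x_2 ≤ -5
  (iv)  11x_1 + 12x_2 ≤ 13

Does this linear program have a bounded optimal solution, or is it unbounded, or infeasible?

Extreme points and z = -2x_1 - 11x_2:
  (0, 5/12) → z = -55/12
  (0, 13/12) → z = -143/12
  (8/19, 53/76) → z = -647/76
The feasible region has finitely many vertices and no improving ray; the maximum is -55/12 at (0, 5/12).

bounded optimum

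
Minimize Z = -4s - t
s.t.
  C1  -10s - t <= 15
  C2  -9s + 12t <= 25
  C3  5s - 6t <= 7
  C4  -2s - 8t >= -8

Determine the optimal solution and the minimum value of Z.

s = 2, t = 1/2, minimum Z = -17/2

Corner points and Z = -4s - t:
  (-205/129, 115/129) → Z = 235/43
  (-83/65, -29/13) → Z = 477/65
  (-13/12, 61/48) → Z = 49/16
  (2, 1/2) → Z = -17/2

The binding constraints are 5s - 6t = 7 and -2s - 8t = -8.
Solving simultaneously gives s = 2, t = 1/2.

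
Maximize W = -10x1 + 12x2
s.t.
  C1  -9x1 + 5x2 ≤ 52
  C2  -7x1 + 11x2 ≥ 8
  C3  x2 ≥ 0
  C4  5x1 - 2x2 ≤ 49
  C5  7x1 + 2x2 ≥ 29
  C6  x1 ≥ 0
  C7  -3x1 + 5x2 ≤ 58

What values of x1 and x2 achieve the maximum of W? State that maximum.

At the optimal vertex, -9x1 + 5x2 = 52 and -3x1 + 5x2 = 58.
Solving simultaneously gives x1 = 1, x2 = 61/5.

x1 = 1, x2 = 61/5, maximum W = 682/5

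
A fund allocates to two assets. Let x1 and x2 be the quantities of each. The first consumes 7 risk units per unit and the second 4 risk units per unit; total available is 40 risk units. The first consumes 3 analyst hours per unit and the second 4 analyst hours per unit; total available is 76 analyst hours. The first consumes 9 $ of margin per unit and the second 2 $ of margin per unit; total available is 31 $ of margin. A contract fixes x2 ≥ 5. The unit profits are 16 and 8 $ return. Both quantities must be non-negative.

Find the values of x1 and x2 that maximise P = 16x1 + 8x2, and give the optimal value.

x1 = 2, x2 = 13/2, maximum P = 84

Vertices and P = 16x1 + 8x2:
  (0, 10) → P = 80
  (0, 5) → P = 40
  (2, 13/2) → P = 84
  (7/3, 5) → P = 232/3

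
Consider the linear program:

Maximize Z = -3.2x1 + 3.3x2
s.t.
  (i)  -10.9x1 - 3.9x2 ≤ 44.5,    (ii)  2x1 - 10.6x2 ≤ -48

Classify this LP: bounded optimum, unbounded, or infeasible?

unbounded

From the feasible point (-32945/6167, 21710/6167), moving in the direction (-3.9, 10.9) keeps every constraint satisfied while Z increases without bound.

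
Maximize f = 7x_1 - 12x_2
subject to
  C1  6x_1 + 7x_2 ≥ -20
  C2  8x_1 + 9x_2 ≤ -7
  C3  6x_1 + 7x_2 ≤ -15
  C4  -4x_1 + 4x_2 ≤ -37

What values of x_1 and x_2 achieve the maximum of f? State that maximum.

x_1 = 131/2, x_2 = -59, maximum f = 2333/2

Feasible corners and f = 7x_1 - 12x_2:
  (131/2, -59) → f = 2333/2
  (179/52, -151/26) → f = 4877/52
  (43, -39) → f = 769
  (199/52, -141/26) → f = 4777/52

At the optimal vertex, 6x_1 + 7x_2 = -20 and 8x_1 + 9x_2 = -7.
Solving simultaneously gives x_1 = 131/2, x_2 = -59.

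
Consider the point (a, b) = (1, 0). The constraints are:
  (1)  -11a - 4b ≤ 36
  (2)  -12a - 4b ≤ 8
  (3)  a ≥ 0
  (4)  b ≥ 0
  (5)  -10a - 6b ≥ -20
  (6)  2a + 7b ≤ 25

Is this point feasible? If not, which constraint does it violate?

(1): -11 ≤ 36 ✓
(2): -12 ≤ 8 ✓
(3): 1 ≥ 0 ✓
(4): 0 ≥ 0 ✓
(5): -10 ≥ -20 ✓
(6): 2 ≤ 25 ✓

feasible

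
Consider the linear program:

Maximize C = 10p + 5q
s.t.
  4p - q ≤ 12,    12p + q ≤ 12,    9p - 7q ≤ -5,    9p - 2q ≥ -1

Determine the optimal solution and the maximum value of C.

At the optimal vertex, 12p + q = 12 and 9p - 2q = -1.
Solving simultaneously gives p = 23/33, q = 40/11.

p = 23/33, q = 40/11, maximum C = 830/33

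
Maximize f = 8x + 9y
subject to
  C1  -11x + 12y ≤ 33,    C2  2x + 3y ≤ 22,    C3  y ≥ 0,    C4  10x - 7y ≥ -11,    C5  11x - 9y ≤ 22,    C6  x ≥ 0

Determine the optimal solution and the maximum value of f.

x = 88/17, y = 66/17, maximum f = 1298/17

Feasible corners and f = 8x + 9y:
  (55/19, 308/57) → f = 1364/19
  (99/43, 209/43) → f = 2673/43
  (88/17, 66/17) → f = 1298/17
  (2, 0) → f = 16
  (0, 0) → f = 0
  (0, 11/7) → f = 99/7

The binding constraints are 2x + 3y = 22 and 11x - 9y = 22.
Solving simultaneously gives x = 88/17, y = 66/17.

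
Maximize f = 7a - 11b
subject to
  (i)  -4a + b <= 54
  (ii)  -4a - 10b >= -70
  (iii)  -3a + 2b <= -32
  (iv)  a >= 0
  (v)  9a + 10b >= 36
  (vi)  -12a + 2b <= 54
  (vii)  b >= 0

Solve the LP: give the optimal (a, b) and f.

a = 35/2, b = 0, maximum f = 245/2

Extreme points and f = 7a - 11b:
  (230/19, 41/19) → f = 61
  (35/2, 0) → f = 245/2
  (32/3, 0) → f = 224/3

At the optimal vertex, -4a - 10b = -70 and b = 0.
Solving simultaneously gives a = 35/2, b = 0.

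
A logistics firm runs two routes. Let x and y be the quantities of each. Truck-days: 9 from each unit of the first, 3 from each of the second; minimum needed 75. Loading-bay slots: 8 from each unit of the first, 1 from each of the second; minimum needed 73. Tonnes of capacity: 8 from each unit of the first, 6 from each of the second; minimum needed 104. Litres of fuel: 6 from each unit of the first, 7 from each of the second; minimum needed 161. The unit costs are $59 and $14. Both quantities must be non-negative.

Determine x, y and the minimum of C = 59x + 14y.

x = 7, y = 17, minimum C = 651

Feasible corners and C = 59x + 14y:
  (0, 73) → C = 1022
  (161/6, 0) → C = 9499/6
  (7, 17) → C = 651
The feasible region is unbounded (it extends along (0, 1), (1, 0)), but C strictly increases along every unbounded feasible direction, so there is no improving ray and the minimum is attained at a vertex.

The optimum lies where 8x + y = 73 and 6x + 7y = 161.
Solving simultaneously gives x = 7, y = 17.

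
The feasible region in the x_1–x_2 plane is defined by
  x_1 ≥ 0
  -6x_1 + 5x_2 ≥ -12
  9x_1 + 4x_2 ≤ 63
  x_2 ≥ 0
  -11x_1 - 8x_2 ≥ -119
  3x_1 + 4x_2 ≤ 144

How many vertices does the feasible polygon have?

5

Intersecting each pair of boundary lines and keeping only the points that satisfy every inequality leaves:
  (0, 0)
  (0, 119/8)
  (121/23, 90/23)
  (2, 0)
  (1, 27/2)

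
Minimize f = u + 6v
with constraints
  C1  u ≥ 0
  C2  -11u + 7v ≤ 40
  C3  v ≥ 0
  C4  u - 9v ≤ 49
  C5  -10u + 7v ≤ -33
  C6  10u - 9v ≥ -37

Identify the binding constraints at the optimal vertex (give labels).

Feasible corners and f = u + 6v:
  (49, 0) → f = 49
  (33/10, 0) → f = 33/10
  (139/5, 35) → f = 1189/5
The feasible region is unbounded (it extends along (9, 10), (9, 1)), but f strictly increases along every unbounded feasible direction, so there is no improving ray and the minimum is attained at a vertex.

The minimum is at (33/10, 0). Substituting into each constraint, equality holds for C3 and C5; the remaining constraints have slack.

C3 and C5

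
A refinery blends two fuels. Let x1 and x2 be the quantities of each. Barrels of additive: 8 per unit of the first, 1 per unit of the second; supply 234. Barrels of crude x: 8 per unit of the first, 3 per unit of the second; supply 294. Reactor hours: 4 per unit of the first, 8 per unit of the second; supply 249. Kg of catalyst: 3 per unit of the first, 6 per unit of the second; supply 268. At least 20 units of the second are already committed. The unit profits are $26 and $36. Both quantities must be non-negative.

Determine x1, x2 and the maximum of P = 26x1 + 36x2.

Feasible corners and P = 26x1 + 36x2:
  (0, 249/8) → P = 2241/2
  (0, 20) → P = 720
  (89/4, 20) → P = 2597/2

x1 = 89/4, x2 = 20, maximum P = 2597/2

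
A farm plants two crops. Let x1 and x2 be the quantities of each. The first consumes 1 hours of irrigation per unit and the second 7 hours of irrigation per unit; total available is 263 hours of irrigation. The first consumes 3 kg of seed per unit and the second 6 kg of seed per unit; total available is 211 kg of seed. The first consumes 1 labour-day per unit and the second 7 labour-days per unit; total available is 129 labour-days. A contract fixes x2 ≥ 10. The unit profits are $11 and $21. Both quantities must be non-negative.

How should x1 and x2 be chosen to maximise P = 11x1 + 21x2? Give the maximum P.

Extreme points and P = 11x1 + 21x2:
  (0, 129/7) → P = 387
  (0, 10) → P = 210
  (703/15, 176/15) → P = 11429/15
  (151/3, 10) → P = 2291/3

The optimum lies where 3x1 + 6x2 = 211 and x2 = 10.
Solving simultaneously gives x1 = 151/3, x2 = 10.

x1 = 151/3, x2 = 10, maximum P = 2291/3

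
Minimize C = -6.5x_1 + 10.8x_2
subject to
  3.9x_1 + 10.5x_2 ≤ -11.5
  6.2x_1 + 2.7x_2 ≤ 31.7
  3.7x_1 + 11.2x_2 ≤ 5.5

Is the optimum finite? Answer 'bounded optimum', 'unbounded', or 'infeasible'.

From the feasible point (12130/1819, -19493/5457), moving in the direction (2.7, -6.2) keeps every constraint satisfied while C decreases without bound.

unbounded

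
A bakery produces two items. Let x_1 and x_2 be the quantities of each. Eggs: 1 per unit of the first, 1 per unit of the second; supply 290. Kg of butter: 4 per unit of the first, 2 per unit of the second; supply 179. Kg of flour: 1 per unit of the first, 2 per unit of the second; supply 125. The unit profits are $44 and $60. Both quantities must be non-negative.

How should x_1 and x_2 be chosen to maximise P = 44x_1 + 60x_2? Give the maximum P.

Corner points and P = 44x_1 + 60x_2:
  (0, 0) → P = 0
  (0, 125/2) → P = 3750
  (179/4, 0) → P = 1969
  (18, 107/2) → P = 4002

At the optimal vertex, 4x_1 + 2x_2 = 179 and x_1 + 2x_2 = 125.
Solving simultaneously gives x_1 = 18, x_2 = 107/2.

x_1 = 18, x_2 = 107/2, maximum P = 4002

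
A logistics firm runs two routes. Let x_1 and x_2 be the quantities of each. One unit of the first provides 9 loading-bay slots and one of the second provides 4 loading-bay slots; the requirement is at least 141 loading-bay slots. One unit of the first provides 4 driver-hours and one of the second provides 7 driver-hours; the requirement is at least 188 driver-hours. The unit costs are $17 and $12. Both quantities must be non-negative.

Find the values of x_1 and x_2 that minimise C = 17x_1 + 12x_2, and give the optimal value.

Extreme points and C = 17x_1 + 12x_2:
  (0, 141/4) → C = 423
  (47, 0) → C = 799
  (5, 24) → C = 373
The feasible region is unbounded (it extends along (0, 1), (1, 0)), but C strictly increases along every unbounded feasible direction, so there is no improving ray and the minimum is attained at a vertex.

The binding constraints are 9x_1 + 4x_2 = 141 and 4x_1 + 7x_2 = 188.
Solving simultaneously gives x_1 = 5, x_2 = 24.

x_1 = 5, x_2 = 24, minimum C = 373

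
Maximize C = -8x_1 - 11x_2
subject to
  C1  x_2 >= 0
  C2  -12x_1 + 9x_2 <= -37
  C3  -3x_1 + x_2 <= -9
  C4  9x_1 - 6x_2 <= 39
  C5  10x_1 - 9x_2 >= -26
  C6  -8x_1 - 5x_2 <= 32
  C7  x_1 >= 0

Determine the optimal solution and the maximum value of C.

x_1 = 37/12, x_2 = 0, maximum C = -74/3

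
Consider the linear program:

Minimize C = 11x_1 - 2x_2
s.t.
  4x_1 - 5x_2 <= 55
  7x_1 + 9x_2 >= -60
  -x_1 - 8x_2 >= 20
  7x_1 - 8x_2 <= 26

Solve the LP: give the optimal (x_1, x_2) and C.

x_1 = -300/47, x_2 = -80/47, minimum C = -3140/47

The binding constraints are 7x_1 + 9x_2 = -60 and -x_1 - 8x_2 = 20.
Solving simultaneously gives x_1 = -300/47, x_2 = -80/47.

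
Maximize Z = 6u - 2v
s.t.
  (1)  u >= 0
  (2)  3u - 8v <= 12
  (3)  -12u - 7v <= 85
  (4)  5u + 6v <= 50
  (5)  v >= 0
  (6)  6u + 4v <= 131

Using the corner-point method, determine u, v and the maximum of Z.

Vertices and Z = 6u - 2v:
  (0, 25/3) → Z = -50/3
  (0, 0) → Z = 0
  (236/29, 45/29) → Z = 1326/29
  (4, 0) → Z = 24

The binding constraints are 3u - 8v = 12 and 5u + 6v = 50.
Solving simultaneously gives u = 236/29, v = 45/29.

u = 236/29, v = 45/29, maximum Z = 1326/29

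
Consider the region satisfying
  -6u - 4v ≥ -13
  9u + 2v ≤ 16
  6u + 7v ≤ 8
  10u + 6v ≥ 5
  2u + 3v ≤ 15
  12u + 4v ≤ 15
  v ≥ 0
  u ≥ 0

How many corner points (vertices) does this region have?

5

The feasible vertices (each the meet of two boundaries and inside every other half-plane) are:
  (73/60, 1/10)
  (0, 8/7)
  (1/2, 0)
  (0, 5/6)
  (5/4, 0)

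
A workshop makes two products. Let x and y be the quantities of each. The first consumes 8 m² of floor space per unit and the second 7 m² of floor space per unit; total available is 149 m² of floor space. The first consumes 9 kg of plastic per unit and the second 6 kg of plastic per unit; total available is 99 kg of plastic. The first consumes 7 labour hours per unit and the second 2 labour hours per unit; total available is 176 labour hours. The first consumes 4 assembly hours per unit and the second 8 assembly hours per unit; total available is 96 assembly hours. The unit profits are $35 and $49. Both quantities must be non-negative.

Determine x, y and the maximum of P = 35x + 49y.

x = 9/2, y = 39/4, maximum P = 2541/4

Feasible corners and P = 35x + 49y:
  (0, 0) → P = 0
  (0, 12) → P = 588
  (11, 0) → P = 385
  (9/2, 39/4) → P = 2541/4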